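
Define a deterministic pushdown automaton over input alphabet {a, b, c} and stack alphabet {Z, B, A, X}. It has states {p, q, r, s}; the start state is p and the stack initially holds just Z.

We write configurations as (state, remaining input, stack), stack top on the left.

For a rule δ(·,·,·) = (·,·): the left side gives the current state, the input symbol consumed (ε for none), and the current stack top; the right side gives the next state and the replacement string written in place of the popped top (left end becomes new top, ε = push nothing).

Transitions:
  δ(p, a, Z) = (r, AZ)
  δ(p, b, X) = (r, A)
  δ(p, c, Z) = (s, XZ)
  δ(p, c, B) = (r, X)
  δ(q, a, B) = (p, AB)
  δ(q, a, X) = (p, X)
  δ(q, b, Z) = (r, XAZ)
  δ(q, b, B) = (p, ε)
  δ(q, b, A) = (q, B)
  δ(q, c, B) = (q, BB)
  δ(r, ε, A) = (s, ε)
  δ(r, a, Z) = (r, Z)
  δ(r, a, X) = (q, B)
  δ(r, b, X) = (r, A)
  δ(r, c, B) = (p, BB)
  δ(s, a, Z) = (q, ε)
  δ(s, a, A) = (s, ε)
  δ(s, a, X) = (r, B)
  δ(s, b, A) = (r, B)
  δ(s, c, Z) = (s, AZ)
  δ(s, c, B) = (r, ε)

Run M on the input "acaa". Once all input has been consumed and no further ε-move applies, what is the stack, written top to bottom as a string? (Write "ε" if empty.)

ε

(p, acaa, Z)
  read a, top Z: go to r, push AZ → (r, caa, AZ)
  ε-move, top A: go to s, push ε → (s, caa, Z)
  read c, top Z: go to s, push AZ → (s, aa, AZ)
  read a, top A: go to s, push ε → (s, a, Z)
  read a, top Z: go to q, push ε → (q, ε, ε)
All input consumed in state q with stack ε.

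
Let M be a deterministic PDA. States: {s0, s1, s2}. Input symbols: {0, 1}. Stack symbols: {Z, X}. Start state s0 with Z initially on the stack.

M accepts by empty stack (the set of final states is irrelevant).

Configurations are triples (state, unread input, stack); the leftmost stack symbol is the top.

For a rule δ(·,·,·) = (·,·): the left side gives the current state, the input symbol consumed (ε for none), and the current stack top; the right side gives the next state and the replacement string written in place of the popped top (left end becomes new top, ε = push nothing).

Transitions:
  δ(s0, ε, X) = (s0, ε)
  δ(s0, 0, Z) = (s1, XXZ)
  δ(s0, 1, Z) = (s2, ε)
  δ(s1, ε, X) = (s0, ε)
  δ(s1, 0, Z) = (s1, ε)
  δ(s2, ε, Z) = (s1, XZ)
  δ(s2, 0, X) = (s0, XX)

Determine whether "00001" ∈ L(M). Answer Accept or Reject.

(s0, 00001, Z)
  read 0, top Z: go to s1, push XXZ → (s1, 0001, XXZ)
  ε-move, top X: go to s0, push ε → (s0, 0001, XZ)
  ε-move, top X: go to s0, push ε → (s0, 0001, Z)
  read 0, top Z: go to s1, push XXZ → (s1, 001, XXZ)
  ε-move, top X: go to s0, push ε → (s0, 001, XZ)
  ε-move, top X: go to s0, push ε → (s0, 001, Z)
  read 0, top Z: go to s1, push XXZ → (s1, 01, XXZ)
  ε-move, top X: go to s0, push ε → (s0, 01, XZ)
  ε-move, top X: go to s0, push ε → (s0, 01, Z)
  read 0, top Z: go to s1, push XXZ → (s1, 1, XXZ)
  ε-move, top X: go to s0, push ε → (s0, 1, XZ)
  ε-move, top X: go to s0, push ε → (s0, 1, Z)
  read 1, top Z: go to s2, push ε → (s2, ε, ε)
All input consumed and the stack is empty.

Accept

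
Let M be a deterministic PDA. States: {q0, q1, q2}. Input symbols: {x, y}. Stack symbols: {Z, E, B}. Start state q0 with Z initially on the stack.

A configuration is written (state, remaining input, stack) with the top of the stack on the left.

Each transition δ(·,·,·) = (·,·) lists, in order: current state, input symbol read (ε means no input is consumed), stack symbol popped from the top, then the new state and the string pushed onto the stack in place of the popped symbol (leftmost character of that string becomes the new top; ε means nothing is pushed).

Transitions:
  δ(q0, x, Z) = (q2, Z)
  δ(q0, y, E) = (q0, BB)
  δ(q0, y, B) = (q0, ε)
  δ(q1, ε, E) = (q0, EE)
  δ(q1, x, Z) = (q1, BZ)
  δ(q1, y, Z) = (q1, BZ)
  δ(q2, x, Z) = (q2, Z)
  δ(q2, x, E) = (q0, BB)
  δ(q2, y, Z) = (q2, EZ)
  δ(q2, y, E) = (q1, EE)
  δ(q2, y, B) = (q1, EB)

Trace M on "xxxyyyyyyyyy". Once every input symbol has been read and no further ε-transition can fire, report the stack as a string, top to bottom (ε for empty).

(q0, xxxyyyyyyyyy, Z)
  read x, top Z: go to q2, push Z → (q2, xxyyyyyyyyy, Z)
  read x, top Z: go to q2, push Z → (q2, xyyyyyyyyy, Z)
  read x, top Z: go to q2, push Z → (q2, yyyyyyyyy, Z)
  read y, top Z: go to q2, push EZ → (q2, yyyyyyyy, EZ)
  read y, top E: go to q1, push EE → (q1, yyyyyyy, EEZ)
  ε-move, top E: go to q0, push EE → (q0, yyyyyyy, EEEZ)
  read y, top E: go to q0, push BB → (q0, yyyyyy, BBEEZ)
  read y, top B: go to q0, push ε → (q0, yyyyy, BEEZ)
  read y, top B: go to q0, push ε → (q0, yyyy, EEZ)
  read y, top E: go to q0, push BB → (q0, yyy, BBEZ)
  read y, top B: go to q0, push ε → (q0, yy, BEZ)
  read y, top B: go to q0, push ε → (q0, y, EZ)
  read y, top E: go to q0, push BB → (q0, ε, BBZ)
All input consumed in state q0 with stack BBZ.

BBZ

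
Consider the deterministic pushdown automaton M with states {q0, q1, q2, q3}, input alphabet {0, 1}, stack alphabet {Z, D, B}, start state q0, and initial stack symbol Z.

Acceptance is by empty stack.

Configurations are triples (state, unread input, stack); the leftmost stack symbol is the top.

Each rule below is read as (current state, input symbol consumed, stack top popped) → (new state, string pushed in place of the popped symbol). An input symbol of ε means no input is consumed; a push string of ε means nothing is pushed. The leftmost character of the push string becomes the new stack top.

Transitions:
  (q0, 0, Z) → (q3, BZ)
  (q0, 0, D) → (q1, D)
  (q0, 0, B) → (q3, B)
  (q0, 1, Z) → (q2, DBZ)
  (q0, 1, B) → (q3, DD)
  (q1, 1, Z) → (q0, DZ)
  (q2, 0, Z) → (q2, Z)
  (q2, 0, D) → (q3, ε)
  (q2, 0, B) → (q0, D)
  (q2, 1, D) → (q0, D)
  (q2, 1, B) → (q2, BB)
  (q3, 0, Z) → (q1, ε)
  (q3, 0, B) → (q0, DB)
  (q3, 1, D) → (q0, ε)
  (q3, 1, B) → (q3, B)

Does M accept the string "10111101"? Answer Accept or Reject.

Reject

(q0, 10111101, Z)
  read 1, top Z: go to q2, push DBZ → (q2, 0111101, DBZ)
  read 0, top D: go to q3, push ε → (q3, 111101, BZ)
  read 1, top B: go to q3, push B → (q3, 11101, BZ)
  read 1, top B: go to q3, push B → (q3, 1101, BZ)
  read 1, top B: go to q3, push B → (q3, 101, BZ)
  read 1, top B: go to q3, push B → (q3, 01, BZ)
  read 0, top B: go to q0, push DB → (q0, 1, DBZ)
No transition applies at (q0, 1, DBZ); input not fully consumed.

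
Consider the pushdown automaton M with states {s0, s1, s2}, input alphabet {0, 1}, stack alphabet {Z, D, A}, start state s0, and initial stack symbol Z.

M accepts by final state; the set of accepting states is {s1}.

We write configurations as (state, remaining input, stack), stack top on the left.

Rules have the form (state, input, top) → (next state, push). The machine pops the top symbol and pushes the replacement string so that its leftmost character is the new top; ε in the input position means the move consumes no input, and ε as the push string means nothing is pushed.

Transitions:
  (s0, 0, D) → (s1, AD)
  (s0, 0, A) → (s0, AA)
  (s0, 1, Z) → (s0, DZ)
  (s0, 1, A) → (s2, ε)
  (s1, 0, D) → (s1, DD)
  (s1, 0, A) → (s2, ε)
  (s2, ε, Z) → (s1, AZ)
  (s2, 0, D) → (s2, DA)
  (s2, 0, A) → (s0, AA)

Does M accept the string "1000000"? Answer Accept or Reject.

No computation consumes all input and reaches a final state.

Reject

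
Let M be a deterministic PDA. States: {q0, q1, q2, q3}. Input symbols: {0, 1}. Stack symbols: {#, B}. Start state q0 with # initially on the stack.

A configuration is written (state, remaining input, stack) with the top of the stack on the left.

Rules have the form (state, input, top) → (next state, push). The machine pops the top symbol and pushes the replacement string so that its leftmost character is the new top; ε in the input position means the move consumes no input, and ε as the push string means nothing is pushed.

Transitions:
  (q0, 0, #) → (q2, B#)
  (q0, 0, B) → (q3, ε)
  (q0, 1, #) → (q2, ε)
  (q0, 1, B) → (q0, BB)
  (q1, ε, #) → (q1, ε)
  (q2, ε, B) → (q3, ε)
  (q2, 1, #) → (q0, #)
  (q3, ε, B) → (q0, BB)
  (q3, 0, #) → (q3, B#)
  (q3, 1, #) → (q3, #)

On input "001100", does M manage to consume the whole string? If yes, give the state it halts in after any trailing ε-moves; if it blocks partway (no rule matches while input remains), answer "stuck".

(q0, 001100, #) ⊢ (q2, 01100, B#) ⊢ (q3, 01100, #) ⊢ (q3, 1100, B#) ⊢ (q0, 1100, BB#) ⊢ (q0, 100, BBB#) ⊢ (q0, 00, BBBB#) ⊢ (q3, 0, BBB#) ⊢ (q0, 0, BBBB#) ⊢ (q3, ε, BBB#) ⊢ (q0, ε, BBBB#)
All input consumed; M is in state q0.

q0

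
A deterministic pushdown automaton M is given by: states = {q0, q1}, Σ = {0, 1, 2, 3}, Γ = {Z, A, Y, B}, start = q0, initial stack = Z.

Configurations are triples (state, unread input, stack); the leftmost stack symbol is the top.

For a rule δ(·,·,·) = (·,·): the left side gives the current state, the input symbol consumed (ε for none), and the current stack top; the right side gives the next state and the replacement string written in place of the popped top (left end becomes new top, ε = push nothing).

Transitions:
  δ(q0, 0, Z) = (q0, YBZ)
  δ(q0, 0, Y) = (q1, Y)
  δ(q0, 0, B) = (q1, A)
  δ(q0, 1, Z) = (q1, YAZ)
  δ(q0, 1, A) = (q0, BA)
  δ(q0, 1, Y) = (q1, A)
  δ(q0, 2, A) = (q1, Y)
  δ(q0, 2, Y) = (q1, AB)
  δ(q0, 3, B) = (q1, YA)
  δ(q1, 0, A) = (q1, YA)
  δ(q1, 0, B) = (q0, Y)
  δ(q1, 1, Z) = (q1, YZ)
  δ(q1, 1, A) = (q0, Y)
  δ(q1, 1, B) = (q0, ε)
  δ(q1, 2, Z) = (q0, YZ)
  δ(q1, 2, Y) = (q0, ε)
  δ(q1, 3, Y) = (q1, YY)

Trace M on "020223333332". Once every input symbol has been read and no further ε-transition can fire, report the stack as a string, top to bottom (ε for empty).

YYYYYYBBZ

(q0, 020223333332, Z)
  read 0, top Z: go to q0, push YBZ → (q0, 20223333332, YBZ)
  read 2, top Y: go to q1, push AB → (q1, 0223333332, ABBZ)
  read 0, top A: go to q1, push YA → (q1, 223333332, YABBZ)
  read 2, top Y: go to q0, push ε → (q0, 23333332, ABBZ)
  read 2, top A: go to q1, push Y → (q1, 3333332, YBBZ)
  read 3, top Y: go to q1, push YY → (q1, 333332, YYBBZ)
  read 3, top Y: go to q1, push YY → (q1, 33332, YYYBBZ)
  read 3, top Y: go to q1, push YY → (q1, 3332, YYYYBBZ)
  read 3, top Y: go to q1, push YY → (q1, 332, YYYYYBBZ)
  read 3, top Y: go to q1, push YY → (q1, 32, YYYYYYBBZ)
  read 3, top Y: go to q1, push YY → (q1, 2, YYYYYYYBBZ)
  read 2, top Y: go to q0, push ε → (q0, ε, YYYYYYBBZ)
All input consumed in state q0 with stack YYYYYYBBZ.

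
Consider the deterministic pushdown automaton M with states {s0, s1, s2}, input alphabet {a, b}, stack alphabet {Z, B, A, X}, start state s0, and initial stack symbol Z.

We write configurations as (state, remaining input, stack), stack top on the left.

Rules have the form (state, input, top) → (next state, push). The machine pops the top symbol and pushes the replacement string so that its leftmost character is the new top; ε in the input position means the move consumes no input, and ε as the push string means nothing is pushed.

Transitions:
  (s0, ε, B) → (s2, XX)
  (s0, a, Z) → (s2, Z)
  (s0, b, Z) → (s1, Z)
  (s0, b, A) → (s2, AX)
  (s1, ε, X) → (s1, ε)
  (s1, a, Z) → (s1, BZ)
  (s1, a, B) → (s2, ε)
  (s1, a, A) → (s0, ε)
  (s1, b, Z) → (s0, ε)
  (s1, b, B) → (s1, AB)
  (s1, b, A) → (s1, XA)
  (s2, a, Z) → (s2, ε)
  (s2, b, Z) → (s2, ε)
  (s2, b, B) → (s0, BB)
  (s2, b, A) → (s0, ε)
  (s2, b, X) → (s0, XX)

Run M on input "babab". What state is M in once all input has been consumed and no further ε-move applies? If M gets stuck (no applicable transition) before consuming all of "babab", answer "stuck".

(s0, babab, Z)
  read b, top Z: go to s1, push Z → (s1, abab, Z)
  read a, top Z: go to s1, push BZ → (s1, bab, BZ)
  read b, top B: go to s1, push AB → (s1, ab, ABZ)
  read a, top A: go to s0, push ε → (s0, b, BZ)
  ε-move, top B: go to s2, push XX → (s2, b, XXZ)
  read b, top X: go to s0, push XX → (s0, ε, XXXZ)
All input consumed; M is in state s0.

s0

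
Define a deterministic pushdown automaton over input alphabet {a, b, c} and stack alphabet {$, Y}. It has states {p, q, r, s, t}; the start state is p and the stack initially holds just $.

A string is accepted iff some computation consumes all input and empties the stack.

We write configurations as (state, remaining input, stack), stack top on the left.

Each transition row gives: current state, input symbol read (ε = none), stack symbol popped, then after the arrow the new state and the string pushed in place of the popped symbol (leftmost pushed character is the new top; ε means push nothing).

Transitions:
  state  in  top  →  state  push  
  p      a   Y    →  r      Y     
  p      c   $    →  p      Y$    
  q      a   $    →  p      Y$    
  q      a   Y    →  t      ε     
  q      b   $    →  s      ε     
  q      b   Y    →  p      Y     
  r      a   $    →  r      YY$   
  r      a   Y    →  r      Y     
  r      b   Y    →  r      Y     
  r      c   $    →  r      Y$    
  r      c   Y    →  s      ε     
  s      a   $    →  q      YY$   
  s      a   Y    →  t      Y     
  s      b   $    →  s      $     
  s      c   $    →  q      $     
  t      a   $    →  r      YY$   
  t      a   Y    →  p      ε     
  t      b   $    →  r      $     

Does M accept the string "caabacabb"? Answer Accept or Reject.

Reject

(p, caabacabb, $)
  read c, top $: go to p, push Y$ → (p, aabacabb, Y$)
  read a, top Y: go to r, push Y → (r, abacabb, Y$)
  read a, top Y: go to r, push Y → (r, bacabb, Y$)
  read b, top Y: go to r, push Y → (r, acabb, Y$)
  read a, top Y: go to r, push Y → (r, cabb, Y$)
  read c, top Y: go to s, push ε → (s, abb, $)
  read a, top $: go to q, push YY$ → (q, bb, YY$)
  read b, top Y: go to p, push Y → (p, b, YY$)
No transition applies at (p, b, YY$); input not fully consumed.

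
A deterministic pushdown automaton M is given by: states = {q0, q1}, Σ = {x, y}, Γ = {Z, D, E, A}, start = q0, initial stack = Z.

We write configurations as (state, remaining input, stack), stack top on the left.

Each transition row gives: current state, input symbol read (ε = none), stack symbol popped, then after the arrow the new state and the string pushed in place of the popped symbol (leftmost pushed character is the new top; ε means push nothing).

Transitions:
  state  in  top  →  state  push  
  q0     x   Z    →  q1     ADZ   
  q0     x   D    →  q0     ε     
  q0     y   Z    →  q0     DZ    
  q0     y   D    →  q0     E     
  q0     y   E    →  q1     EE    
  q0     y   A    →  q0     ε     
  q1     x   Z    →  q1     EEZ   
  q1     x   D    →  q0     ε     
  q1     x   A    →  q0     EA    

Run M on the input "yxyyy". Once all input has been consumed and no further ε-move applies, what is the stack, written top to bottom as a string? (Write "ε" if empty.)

(q0, yxyyy, Z)
  read y, top Z: go to q0, push DZ → (q0, xyyy, DZ)
  read x, top D: go to q0, push ε → (q0, yyy, Z)
  read y, top Z: go to q0, push DZ → (q0, yy, DZ)
  read y, top D: go to q0, push E → (q0, y, EZ)
  read y, top E: go to q1, push EE → (q1, ε, EEZ)
All input consumed in state q1 with stack EEZ.

EEZ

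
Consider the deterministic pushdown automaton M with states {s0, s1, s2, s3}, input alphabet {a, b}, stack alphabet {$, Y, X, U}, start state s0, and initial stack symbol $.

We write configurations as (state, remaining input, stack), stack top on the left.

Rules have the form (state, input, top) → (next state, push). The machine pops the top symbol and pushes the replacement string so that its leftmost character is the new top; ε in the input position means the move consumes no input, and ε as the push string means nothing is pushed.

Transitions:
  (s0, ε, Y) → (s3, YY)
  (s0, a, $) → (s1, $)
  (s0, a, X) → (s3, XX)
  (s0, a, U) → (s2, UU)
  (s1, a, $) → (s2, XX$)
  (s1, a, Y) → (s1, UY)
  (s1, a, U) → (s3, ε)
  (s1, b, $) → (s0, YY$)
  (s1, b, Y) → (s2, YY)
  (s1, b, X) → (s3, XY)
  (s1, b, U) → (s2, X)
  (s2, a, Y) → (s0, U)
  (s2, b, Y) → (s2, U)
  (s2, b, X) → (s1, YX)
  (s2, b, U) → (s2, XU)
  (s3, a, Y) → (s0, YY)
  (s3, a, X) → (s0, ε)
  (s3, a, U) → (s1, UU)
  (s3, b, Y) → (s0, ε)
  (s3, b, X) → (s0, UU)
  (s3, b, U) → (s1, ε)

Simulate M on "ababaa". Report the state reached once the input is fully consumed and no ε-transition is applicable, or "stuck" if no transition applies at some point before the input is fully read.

s3

(s0, ababaa, $) ⊢ (s1, babaa, $) ⊢ (s0, abaa, YY$) ⊢ (s3, abaa, YYY$) ⊢ (s0, baa, YYYY$) ⊢ (s3, baa, YYYYY$) ⊢ (s0, aa, YYYY$) ⊢ (s3, aa, YYYYY$) ⊢ (s0, a, YYYYYY$) ⊢ (s3, a, YYYYYYY$) ⊢ (s0, ε, YYYYYYYY$) ⊢ (s3, ε, YYYYYYYYY$)
All input consumed; M is in state s3.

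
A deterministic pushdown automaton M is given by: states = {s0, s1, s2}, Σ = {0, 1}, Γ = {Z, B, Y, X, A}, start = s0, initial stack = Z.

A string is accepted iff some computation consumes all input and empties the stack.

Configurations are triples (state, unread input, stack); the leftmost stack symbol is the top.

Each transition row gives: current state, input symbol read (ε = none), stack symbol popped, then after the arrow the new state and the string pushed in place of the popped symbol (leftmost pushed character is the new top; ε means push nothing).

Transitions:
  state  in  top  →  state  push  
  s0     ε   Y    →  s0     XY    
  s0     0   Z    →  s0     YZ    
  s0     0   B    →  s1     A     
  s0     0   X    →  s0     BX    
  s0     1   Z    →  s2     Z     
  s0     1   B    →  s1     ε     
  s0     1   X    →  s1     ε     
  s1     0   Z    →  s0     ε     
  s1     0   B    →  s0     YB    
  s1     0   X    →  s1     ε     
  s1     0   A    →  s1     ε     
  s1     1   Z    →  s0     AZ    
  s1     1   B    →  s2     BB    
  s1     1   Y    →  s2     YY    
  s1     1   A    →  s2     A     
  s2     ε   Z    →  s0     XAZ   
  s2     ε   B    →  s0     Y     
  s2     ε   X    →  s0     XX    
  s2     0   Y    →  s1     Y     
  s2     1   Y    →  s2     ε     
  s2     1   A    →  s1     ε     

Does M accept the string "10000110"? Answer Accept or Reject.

(s0, 10000110, Z) ⊢ (s2, 0000110, Z) ⊢ (s0, 0000110, XAZ) ⊢ (s0, 000110, BXAZ) ⊢ (s1, 00110, AXAZ) ⊢ (s1, 0110, XAZ) ⊢ (s1, 110, AZ) ⊢ (s2, 10, AZ) ⊢ (s1, 0, Z) ⊢ (s0, ε, ε)
All input consumed and the stack is empty.

Accept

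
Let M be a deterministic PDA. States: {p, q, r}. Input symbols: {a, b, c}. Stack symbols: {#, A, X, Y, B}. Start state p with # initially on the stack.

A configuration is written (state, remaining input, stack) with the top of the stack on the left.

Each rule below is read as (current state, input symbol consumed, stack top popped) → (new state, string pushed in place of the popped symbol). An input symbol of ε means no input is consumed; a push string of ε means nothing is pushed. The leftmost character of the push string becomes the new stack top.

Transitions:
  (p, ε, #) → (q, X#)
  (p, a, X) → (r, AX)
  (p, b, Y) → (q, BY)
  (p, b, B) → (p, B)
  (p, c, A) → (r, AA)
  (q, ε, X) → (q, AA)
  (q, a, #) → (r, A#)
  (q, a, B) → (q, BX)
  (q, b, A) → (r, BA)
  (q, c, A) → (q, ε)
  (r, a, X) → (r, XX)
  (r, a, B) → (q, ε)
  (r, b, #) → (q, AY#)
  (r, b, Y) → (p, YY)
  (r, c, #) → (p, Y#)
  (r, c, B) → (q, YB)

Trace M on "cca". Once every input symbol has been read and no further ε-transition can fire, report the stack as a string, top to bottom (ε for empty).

(p, cca, #)
  ε-move, top #: go to q, push X# → (q, cca, X#)
  ε-move, top X: go to q, push AA → (q, cca, AA#)
  read c, top A: go to q, push ε → (q, ca, A#)
  read c, top A: go to q, push ε → (q, a, #)
  read a, top #: go to r, push A# → (r, ε, A#)
All input consumed in state r with stack A#.

A#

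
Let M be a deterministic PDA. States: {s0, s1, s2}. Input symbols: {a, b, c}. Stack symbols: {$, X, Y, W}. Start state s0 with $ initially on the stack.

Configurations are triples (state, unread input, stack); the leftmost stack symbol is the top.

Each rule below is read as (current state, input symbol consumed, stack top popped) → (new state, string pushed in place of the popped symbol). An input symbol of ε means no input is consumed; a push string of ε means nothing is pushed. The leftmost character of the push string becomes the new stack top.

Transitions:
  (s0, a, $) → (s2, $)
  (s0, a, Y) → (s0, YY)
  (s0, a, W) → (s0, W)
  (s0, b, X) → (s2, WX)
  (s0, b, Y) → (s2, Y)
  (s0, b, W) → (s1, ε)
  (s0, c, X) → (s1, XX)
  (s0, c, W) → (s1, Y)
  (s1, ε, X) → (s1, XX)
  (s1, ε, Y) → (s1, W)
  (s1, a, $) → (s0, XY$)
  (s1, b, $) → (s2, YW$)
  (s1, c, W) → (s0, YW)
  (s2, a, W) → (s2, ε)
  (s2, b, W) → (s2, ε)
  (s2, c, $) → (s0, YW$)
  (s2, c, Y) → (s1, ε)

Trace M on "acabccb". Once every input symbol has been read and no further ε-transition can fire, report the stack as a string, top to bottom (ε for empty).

(s0, acabccb, $) ⊢ (s2, cabccb, $) ⊢ (s0, abccb, YW$) ⊢ (s0, bccb, YYW$) ⊢ (s2, ccb, YYW$) ⊢ (s1, cb, YW$) ⊢ (s1, cb, WW$) ⊢ (s0, b, YWW$) ⊢ (s2, ε, YWW$)
All input consumed in state s2 with stack YWW$.

YWW$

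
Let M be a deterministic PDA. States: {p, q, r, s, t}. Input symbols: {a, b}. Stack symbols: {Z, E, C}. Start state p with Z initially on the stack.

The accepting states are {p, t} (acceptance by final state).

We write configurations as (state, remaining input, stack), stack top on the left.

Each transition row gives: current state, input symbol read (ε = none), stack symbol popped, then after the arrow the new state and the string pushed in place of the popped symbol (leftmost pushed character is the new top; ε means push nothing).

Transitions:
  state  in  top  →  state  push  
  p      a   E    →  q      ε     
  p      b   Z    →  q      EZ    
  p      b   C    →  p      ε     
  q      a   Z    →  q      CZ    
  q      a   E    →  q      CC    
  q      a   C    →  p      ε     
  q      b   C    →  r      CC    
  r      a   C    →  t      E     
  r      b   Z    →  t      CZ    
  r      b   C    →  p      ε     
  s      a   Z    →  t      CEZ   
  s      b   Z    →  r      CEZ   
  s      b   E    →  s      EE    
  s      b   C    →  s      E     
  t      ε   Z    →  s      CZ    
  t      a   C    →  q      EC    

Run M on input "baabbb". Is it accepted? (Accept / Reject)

Reject

(p, baabbb, Z)
  read b, top Z: go to q, push EZ → (q, aabbb, EZ)
  read a, top E: go to q, push CC → (q, abbb, CCZ)
  read a, top C: go to p, push ε → (p, bbb, CZ)
  read b, top C: go to p, push ε → (p, bb, Z)
  read b, top Z: go to q, push EZ → (q, b, EZ)
No transition applies at (q, b, EZ); input not fully consumed.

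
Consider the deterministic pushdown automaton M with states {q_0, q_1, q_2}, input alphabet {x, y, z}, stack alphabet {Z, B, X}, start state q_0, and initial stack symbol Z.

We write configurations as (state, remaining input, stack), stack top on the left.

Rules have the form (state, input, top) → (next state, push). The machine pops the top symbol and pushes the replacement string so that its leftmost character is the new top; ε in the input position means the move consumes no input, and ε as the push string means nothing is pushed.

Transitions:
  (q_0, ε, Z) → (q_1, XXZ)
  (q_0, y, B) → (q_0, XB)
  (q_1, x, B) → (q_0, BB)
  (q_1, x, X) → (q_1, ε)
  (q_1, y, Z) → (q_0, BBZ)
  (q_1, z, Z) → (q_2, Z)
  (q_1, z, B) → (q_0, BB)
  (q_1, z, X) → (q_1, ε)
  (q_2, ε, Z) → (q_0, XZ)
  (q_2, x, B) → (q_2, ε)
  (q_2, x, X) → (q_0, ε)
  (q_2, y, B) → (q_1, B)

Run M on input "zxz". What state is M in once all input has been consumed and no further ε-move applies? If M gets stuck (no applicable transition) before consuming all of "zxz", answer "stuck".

q_0

(q_0, zxz, Z) ⊢ (q_1, zxz, XXZ) ⊢ (q_1, xz, XZ) ⊢ (q_1, z, Z) ⊢ (q_2, ε, Z) ⊢ (q_0, ε, XZ)
All input consumed; M is in state q_0.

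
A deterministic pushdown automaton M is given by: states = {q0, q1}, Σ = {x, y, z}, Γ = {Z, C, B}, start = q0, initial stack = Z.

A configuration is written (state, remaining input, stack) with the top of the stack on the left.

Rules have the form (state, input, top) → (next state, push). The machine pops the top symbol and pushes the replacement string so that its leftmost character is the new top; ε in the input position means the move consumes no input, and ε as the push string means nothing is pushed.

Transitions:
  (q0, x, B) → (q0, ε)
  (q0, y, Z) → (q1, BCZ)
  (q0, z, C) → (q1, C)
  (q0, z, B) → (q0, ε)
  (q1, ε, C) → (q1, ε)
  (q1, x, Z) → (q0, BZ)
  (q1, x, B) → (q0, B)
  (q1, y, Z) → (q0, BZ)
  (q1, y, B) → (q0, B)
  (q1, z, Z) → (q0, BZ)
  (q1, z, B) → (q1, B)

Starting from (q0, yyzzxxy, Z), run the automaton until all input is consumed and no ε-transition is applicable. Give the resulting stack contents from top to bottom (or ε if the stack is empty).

BCZ

(q0, yyzzxxy, Z)
  read y, top Z: go to q1, push BCZ → (q1, yzzxxy, BCZ)
  read y, top B: go to q0, push B → (q0, zzxxy, BCZ)
  read z, top B: go to q0, push ε → (q0, zxxy, CZ)
  read z, top C: go to q1, push C → (q1, xxy, CZ)
  ε-move, top C: go to q1, push ε → (q1, xxy, Z)
  read x, top Z: go to q0, push BZ → (q0, xy, BZ)
  read x, top B: go to q0, push ε → (q0, y, Z)
  read y, top Z: go to q1, push BCZ → (q1, ε, BCZ)
All input consumed in state q1 with stack BCZ.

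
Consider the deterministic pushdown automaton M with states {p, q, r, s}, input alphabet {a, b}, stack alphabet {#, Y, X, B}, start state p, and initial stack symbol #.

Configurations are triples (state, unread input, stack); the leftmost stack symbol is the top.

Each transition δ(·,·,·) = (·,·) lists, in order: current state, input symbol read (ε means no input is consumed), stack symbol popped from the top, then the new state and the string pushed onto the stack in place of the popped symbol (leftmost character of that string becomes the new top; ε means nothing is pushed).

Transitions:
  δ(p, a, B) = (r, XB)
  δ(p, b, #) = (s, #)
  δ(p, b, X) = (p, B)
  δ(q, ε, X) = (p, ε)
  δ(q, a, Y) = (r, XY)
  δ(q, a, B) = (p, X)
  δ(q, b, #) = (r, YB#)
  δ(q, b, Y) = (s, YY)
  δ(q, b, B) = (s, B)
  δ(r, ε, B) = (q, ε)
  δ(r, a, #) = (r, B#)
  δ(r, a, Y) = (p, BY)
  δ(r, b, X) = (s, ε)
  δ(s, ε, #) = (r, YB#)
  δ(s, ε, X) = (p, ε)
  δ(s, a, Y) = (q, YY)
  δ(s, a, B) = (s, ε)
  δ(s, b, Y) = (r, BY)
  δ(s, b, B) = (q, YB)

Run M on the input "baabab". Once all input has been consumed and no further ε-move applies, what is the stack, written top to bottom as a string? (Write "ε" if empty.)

(p, baabab, #)
  read b, top #: go to s, push # → (s, aabab, #)
  ε-move, top #: go to r, push YB# → (r, aabab, YB#)
  read a, top Y: go to p, push BY → (p, abab, BYB#)
  read a, top B: go to r, push XB → (r, bab, XBYB#)
  read b, top X: go to s, push ε → (s, ab, BYB#)
  read a, top B: go to s, push ε → (s, b, YB#)
  read b, top Y: go to r, push BY → (r, ε, BYB#)
  ε-move, top B: go to q, push ε → (q, ε, YB#)
All input consumed in state q with stack YB#.

YB#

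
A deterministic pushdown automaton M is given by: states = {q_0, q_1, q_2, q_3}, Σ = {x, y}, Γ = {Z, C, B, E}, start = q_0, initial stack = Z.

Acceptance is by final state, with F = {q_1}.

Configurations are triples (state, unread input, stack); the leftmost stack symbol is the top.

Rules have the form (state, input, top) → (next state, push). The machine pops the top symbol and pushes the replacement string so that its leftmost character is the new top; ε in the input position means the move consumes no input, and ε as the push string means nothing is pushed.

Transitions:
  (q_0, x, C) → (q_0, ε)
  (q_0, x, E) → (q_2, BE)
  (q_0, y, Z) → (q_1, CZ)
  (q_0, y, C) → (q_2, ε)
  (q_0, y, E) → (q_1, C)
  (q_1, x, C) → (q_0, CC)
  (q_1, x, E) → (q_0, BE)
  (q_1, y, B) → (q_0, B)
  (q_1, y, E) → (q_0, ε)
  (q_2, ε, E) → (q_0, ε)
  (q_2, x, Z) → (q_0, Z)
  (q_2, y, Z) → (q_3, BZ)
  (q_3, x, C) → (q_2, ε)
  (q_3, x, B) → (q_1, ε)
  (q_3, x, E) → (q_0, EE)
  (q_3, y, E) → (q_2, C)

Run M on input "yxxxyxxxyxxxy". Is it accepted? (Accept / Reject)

(q_0, yxxxyxxxyxxxy, Z)
  read y, top Z: go to q_1, push CZ → (q_1, xxxyxxxyxxxy, CZ)
  read x, top C: go to q_0, push CC → (q_0, xxyxxxyxxxy, CCZ)
  read x, top C: go to q_0, push ε → (q_0, xyxxxyxxxy, CZ)
  read x, top C: go to q_0, push ε → (q_0, yxxxyxxxy, Z)
  read y, top Z: go to q_1, push CZ → (q_1, xxxyxxxy, CZ)
  read x, top C: go to q_0, push CC → (q_0, xxyxxxy, CCZ)
  read x, top C: go to q_0, push ε → (q_0, xyxxxy, CZ)
  read x, top C: go to q_0, push ε → (q_0, yxxxy, Z)
  read y, top Z: go to q_1, push CZ → (q_1, xxxy, CZ)
  read x, top C: go to q_0, push CC → (q_0, xxy, CCZ)
  read x, top C: go to q_0, push ε → (q_0, xy, CZ)
  read x, top C: go to q_0, push ε → (q_0, y, Z)
  read y, top Z: go to q_1, push CZ → (q_1, ε, CZ)
All input consumed; state q_1 ∈ F.

Accept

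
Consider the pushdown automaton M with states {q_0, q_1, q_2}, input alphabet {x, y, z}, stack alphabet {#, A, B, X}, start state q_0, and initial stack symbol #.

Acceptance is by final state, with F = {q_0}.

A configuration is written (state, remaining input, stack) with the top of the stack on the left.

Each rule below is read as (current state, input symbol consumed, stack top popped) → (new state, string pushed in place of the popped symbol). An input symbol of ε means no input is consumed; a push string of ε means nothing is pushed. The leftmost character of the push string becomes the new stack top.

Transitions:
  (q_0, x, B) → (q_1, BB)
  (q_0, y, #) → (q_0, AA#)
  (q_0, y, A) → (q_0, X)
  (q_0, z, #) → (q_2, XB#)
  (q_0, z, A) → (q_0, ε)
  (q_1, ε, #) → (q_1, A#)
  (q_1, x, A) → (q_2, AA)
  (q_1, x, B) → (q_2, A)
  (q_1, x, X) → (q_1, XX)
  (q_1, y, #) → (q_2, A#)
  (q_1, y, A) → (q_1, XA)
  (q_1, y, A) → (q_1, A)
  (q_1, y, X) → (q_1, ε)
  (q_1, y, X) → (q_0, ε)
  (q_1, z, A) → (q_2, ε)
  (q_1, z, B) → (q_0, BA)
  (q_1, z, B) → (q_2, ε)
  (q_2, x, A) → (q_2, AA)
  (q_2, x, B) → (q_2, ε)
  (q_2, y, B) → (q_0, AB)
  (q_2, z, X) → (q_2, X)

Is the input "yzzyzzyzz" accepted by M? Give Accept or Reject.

One accepting computation: (q_0, yzzyzzyzz, #) ⊢ (q_0, zzyzzyzz, AA#) ⊢ (q_0, zyzzyzz, A#) ⊢ (q_0, yzzyzz, #) ⊢ (q_0, zzyzz, AA#) ⊢ (q_0, zyzz, A#) ⊢ (q_0, yzz, #) ⊢ (q_0, zz, AA#) ⊢ (q_0, z, A#) ⊢ (q_0, ε, #)
All input consumed and state q_0 ∈ F.

Accept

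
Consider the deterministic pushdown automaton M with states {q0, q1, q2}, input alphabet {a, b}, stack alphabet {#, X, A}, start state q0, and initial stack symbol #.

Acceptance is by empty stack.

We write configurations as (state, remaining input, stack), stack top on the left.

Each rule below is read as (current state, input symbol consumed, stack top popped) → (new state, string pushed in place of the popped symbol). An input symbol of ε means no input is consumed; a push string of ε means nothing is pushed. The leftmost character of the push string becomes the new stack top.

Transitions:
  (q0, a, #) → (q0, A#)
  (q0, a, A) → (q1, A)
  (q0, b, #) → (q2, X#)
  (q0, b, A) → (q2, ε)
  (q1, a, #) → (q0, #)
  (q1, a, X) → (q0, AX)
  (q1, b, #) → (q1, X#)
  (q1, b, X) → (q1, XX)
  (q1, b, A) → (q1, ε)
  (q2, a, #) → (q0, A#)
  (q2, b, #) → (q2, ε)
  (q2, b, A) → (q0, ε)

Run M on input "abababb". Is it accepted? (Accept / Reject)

(q0, abababb, #)
  read a, top #: go to q0, push A# → (q0, bababb, A#)
  read b, top A: go to q2, push ε → (q2, ababb, #)
  read a, top #: go to q0, push A# → (q0, babb, A#)
  read b, top A: go to q2, push ε → (q2, abb, #)
  read a, top #: go to q0, push A# → (q0, bb, A#)
  read b, top A: go to q2, push ε → (q2, b, #)
  read b, top #: go to q2, push ε → (q2, ε, ε)
All input consumed and the stack is empty.

Accept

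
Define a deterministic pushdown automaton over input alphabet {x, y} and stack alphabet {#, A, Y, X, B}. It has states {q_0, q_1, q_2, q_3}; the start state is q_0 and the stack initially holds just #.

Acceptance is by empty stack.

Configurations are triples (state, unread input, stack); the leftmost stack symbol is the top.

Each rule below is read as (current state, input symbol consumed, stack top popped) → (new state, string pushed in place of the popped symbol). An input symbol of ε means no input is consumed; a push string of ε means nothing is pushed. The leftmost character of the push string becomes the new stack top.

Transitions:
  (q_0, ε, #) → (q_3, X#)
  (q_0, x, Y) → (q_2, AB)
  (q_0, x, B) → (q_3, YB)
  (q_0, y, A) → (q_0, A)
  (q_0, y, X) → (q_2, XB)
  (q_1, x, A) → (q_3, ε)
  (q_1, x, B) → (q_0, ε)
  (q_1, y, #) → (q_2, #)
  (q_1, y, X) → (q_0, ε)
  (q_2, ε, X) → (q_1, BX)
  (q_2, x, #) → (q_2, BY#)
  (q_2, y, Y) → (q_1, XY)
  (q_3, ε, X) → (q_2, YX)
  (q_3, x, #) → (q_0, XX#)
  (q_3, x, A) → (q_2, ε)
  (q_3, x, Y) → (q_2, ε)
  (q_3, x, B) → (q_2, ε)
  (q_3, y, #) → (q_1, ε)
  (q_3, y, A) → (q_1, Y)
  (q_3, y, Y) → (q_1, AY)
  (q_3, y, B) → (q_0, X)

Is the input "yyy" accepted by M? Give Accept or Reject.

Reject

(q_0, yyy, #)
  ε-move, top #: go to q_3, push X# → (q_3, yyy, X#)
  ε-move, top X: go to q_2, push YX → (q_2, yyy, YX#)
  read y, top Y: go to q_1, push XY → (q_1, yy, XYX#)
  read y, top X: go to q_0, push ε → (q_0, y, YX#)
No transition applies at (q_0, y, YX#); input not fully consumed.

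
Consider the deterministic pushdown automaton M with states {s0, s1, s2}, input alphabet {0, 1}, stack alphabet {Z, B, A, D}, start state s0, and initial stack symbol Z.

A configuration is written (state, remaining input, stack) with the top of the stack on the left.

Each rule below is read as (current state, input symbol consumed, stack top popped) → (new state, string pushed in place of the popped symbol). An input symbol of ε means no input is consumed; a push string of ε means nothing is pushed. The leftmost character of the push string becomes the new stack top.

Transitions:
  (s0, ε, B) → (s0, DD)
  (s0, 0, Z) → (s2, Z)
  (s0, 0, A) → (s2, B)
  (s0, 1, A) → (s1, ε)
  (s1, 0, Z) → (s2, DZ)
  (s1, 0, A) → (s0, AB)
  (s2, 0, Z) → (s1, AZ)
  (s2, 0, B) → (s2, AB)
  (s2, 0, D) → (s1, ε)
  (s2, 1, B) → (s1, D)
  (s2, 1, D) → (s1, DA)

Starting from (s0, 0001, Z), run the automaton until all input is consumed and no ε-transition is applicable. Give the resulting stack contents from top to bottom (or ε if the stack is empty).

(s0, 0001, Z) ⊢ (s2, 001, Z) ⊢ (s1, 01, AZ) ⊢ (s0, 1, ABZ) ⊢ (s1, ε, BZ)
All input consumed in state s1 with stack BZ.

BZ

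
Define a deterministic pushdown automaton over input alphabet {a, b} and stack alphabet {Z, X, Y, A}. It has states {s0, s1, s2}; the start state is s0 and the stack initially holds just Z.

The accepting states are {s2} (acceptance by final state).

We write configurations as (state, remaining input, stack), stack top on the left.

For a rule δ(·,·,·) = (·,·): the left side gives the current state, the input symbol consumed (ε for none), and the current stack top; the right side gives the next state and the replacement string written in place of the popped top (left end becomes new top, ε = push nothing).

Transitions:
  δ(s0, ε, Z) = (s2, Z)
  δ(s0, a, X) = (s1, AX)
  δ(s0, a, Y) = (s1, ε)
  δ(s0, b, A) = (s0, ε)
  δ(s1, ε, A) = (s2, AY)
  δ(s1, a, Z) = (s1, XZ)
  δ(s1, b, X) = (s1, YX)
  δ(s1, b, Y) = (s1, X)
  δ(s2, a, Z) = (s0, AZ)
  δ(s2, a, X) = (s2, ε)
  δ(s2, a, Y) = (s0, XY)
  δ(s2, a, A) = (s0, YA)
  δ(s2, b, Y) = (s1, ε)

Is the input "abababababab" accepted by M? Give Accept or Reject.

Accept

(s0, abababababab, Z) ⊢ (s2, abababababab, Z) ⊢ (s0, bababababab, AZ) ⊢ (s0, ababababab, Z) ⊢ (s2, ababababab, Z) ⊢ (s0, babababab, AZ) ⊢ (s0, abababab, Z) ⊢ (s2, abababab, Z) ⊢ (s0, bababab, AZ) ⊢ (s0, ababab, Z) ⊢ (s2, ababab, Z) ⊢ (s0, babab, AZ) ⊢ (s0, abab, Z) ⊢ (s2, abab, Z) ⊢ (s0, bab, AZ) ⊢ (s0, ab, Z) ⊢ (s2, ab, Z) ⊢ (s0, b, AZ) ⊢ (s0, ε, Z) ⊢ (s2, ε, Z)
All input consumed; state s2 ∈ F.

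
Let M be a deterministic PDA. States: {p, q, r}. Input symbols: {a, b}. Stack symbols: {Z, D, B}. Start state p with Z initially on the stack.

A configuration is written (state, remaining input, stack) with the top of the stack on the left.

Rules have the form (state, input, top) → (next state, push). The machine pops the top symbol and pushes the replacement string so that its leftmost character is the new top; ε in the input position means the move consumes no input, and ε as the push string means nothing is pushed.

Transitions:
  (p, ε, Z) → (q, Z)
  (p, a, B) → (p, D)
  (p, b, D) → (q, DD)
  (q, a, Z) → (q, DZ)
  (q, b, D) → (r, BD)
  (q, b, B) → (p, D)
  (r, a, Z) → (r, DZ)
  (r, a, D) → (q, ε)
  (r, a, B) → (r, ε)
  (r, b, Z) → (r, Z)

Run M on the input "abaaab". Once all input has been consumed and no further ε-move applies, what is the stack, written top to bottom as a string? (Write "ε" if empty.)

BDZ

(p, abaaab, Z)
  ε-move, top Z: go to q, push Z → (q, abaaab, Z)
  read a, top Z: go to q, push DZ → (q, baaab, DZ)
  read b, top D: go to r, push BD → (r, aaab, BDZ)
  read a, top B: go to r, push ε → (r, aab, DZ)
  read a, top D: go to q, push ε → (q, ab, Z)
  read a, top Z: go to q, push DZ → (q, b, DZ)
  read b, top D: go to r, push BD → (r, ε, BDZ)
All input consumed in state r with stack BDZ.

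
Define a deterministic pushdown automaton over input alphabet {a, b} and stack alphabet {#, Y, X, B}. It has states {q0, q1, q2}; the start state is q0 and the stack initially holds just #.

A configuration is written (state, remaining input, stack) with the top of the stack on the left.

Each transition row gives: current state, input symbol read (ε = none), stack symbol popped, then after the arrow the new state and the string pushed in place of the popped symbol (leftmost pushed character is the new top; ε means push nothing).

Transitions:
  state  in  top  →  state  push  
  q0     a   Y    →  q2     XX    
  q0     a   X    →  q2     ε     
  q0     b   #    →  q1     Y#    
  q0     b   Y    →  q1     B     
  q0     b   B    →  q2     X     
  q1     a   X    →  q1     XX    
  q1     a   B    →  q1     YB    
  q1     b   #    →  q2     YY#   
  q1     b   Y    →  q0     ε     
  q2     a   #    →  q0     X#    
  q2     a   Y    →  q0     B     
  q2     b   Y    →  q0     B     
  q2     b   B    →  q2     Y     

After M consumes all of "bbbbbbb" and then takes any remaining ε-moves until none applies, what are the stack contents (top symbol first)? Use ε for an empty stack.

(q0, bbbbbbb, #)
  read b, top #: go to q1, push Y# → (q1, bbbbbb, Y#)
  read b, top Y: go to q0, push ε → (q0, bbbbb, #)
  read b, top #: go to q1, push Y# → (q1, bbbb, Y#)
  read b, top Y: go to q0, push ε → (q0, bbb, #)
  read b, top #: go to q1, push Y# → (q1, bb, Y#)
  read b, top Y: go to q0, push ε → (q0, b, #)
  read b, top #: go to q1, push Y# → (q1, ε, Y#)
All input consumed in state q1 with stack Y#.

Y#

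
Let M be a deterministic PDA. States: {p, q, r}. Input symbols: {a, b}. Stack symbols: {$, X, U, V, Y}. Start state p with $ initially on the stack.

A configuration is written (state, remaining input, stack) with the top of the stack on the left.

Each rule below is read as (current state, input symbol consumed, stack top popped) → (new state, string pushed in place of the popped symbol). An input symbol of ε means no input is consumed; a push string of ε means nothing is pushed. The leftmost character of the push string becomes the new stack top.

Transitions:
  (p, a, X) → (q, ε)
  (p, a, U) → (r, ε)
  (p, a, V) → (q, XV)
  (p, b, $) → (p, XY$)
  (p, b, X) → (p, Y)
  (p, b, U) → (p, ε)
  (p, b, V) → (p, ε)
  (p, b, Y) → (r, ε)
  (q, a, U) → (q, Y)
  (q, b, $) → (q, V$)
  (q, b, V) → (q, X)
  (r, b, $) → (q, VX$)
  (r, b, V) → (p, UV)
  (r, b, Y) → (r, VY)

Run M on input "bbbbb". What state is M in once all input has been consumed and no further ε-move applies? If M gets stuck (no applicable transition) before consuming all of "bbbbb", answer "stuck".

(p, bbbbb, $)
  read b, top $: go to p, push XY$ → (p, bbbb, XY$)
  read b, top X: go to p, push Y → (p, bbb, YY$)
  read b, top Y: go to r, push ε → (r, bb, Y$)
  read b, top Y: go to r, push VY → (r, b, VY$)
  read b, top V: go to p, push UV → (p, ε, UVY$)
All input consumed; M is in state p.

p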